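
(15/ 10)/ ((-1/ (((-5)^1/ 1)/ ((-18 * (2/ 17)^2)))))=-1445/ 48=-30.10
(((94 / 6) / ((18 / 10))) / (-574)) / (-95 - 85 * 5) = 47 / 1611792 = 0.00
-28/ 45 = -0.62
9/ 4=2.25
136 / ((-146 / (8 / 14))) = -272 / 511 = -0.53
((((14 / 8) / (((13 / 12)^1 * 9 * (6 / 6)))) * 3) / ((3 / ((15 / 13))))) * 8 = 280 / 169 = 1.66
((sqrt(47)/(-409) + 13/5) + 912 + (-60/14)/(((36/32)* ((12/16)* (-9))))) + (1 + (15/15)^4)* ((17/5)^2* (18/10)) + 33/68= 4613541887/4819500 - sqrt(47)/409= 957.25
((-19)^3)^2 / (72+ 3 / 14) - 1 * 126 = 658514948 / 1011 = 651350.10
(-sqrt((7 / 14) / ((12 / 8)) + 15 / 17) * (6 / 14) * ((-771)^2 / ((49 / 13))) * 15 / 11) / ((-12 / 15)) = 579579975 * sqrt(3162) / 256564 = 127027.74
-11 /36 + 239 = 8593 /36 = 238.69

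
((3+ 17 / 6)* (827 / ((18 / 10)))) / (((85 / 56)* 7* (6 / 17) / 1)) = 57890 / 81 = 714.69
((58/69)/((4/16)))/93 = 232/6417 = 0.04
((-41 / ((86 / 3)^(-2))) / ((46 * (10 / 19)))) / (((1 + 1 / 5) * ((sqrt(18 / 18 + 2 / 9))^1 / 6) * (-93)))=67.68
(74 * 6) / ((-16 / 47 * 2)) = -5217 / 8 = -652.12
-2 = -2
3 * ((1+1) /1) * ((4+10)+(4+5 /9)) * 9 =1002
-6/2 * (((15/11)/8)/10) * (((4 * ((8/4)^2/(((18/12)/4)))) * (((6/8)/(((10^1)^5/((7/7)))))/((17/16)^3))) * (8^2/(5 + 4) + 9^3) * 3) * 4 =-162816/1351075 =-0.12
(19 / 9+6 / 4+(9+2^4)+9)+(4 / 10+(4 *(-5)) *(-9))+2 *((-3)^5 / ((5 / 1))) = 10873 / 90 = 120.81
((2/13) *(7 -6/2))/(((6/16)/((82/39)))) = 5248/1521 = 3.45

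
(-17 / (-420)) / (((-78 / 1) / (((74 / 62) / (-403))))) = 629 / 409270680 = 0.00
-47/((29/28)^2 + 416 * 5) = -0.02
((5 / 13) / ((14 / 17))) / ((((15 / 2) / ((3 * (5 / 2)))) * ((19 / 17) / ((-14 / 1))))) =-1445 / 247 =-5.85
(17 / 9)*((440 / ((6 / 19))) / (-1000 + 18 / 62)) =-129580 / 49221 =-2.63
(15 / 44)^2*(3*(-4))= -1.39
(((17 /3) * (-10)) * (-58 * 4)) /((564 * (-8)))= -2465 /846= -2.91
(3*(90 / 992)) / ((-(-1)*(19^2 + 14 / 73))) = 3285 / 4359344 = 0.00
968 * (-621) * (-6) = 3606768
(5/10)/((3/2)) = 1/3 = 0.33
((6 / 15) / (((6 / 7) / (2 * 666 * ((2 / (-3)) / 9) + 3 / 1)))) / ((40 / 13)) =-26117 / 1800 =-14.51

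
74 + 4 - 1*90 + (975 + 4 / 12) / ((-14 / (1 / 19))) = -47 / 3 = -15.67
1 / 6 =0.17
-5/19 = -0.26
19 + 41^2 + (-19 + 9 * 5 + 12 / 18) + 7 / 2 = 10381 / 6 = 1730.17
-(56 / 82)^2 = -784 / 1681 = -0.47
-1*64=-64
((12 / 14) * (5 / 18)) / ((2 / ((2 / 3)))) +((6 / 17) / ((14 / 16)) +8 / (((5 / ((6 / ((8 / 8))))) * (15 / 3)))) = 64333 / 26775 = 2.40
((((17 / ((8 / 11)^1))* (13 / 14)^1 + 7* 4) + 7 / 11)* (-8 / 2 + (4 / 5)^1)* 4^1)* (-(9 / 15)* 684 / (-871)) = -509068368 / 1676675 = -303.62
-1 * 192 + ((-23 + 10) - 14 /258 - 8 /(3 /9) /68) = -450458 /2193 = -205.41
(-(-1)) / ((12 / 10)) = 5 / 6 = 0.83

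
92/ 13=7.08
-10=-10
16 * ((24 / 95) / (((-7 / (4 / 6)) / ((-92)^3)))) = 199344128 / 665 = 299765.61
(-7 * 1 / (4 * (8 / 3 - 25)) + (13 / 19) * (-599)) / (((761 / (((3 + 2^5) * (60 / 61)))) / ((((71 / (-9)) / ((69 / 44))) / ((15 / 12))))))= 912559075120 / 12232444131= 74.60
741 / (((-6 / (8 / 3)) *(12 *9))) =-247 / 81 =-3.05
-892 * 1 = -892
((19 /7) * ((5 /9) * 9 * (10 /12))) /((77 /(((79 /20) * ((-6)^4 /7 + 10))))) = 5125915 /45276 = 113.21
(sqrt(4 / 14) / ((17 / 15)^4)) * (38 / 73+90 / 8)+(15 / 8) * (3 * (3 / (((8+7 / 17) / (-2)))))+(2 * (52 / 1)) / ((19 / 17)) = 24856875 * sqrt(14) / 24388132+967691 / 10868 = 92.85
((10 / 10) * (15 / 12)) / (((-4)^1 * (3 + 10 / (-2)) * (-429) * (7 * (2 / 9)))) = -15 / 64064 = -0.00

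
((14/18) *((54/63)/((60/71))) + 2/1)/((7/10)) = 3.98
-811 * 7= -5677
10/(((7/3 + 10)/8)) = 240/37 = 6.49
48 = 48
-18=-18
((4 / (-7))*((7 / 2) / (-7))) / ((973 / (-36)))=-72 / 6811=-0.01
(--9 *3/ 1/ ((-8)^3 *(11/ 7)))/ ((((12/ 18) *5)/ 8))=-0.08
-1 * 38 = -38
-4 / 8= -1 / 2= -0.50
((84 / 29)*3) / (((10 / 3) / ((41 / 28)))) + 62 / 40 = 5.37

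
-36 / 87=-0.41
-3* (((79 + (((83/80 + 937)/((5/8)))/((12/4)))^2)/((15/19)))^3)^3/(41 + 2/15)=-1843313942927960927466861559251819164806946144893032564461687627625139119775538460532672590034235071/778998541871206462383270263671875000000000000000000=-2366261095303462153149745000000000000000000000000.00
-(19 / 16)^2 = -361 / 256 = -1.41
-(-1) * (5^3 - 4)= 121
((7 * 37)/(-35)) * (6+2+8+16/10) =-130.24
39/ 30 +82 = 833/ 10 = 83.30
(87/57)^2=841/361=2.33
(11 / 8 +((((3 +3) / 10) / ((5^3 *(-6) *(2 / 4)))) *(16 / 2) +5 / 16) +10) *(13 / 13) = 116747 / 10000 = 11.67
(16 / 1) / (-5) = -16 / 5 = -3.20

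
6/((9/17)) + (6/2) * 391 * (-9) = -31637/3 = -10545.67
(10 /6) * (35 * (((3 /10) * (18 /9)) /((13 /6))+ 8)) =18830 /39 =482.82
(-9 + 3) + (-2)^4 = 10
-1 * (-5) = 5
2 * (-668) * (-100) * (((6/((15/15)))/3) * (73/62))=9752800/31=314606.45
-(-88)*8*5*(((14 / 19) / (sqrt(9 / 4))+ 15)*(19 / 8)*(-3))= -388520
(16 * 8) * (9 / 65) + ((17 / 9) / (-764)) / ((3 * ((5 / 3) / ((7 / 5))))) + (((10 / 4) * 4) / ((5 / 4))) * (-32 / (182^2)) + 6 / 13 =25873883881 / 1423503900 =18.18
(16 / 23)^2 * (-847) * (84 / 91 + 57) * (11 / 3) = -598673152 / 6877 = -87054.41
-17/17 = -1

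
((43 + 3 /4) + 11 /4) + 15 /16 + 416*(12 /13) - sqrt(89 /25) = 6903 /16 - sqrt(89) /5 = 429.55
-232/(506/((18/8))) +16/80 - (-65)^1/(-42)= -126409/53130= -2.38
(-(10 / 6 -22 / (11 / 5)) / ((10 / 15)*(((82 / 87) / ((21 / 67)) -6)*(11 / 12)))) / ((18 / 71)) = -1080975 / 60148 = -17.97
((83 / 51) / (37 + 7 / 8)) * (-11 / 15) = -7304 / 231795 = -0.03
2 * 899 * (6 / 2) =5394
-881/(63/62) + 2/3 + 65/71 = -3871085/4473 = -865.43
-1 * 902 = -902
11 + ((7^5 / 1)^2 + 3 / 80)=22598020803 / 80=282475260.04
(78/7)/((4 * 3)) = 13/14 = 0.93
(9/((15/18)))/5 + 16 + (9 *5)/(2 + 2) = 29.41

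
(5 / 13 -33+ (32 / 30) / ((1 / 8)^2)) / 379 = 6952 / 73905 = 0.09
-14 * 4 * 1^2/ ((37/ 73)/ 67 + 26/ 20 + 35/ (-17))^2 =-38715172210400/ 390186373201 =-99.22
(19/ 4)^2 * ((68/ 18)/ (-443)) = -6137/ 31896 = -0.19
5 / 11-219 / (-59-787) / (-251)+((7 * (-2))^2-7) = 147508885 / 778602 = 189.45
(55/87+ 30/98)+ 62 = 268306/4263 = 62.94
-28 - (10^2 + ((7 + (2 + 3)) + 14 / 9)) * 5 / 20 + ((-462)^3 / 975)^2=19448309023655393 / 1901250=10229222366.16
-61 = -61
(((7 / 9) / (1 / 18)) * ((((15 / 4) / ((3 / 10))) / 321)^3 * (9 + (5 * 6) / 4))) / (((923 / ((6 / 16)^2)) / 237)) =285140625 / 578925920768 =0.00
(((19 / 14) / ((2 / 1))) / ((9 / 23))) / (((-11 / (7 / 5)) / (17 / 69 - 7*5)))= 2071 / 270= 7.67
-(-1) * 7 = 7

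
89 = 89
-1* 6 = -6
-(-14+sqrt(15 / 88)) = 14-sqrt(330) / 44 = 13.59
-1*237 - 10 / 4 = -479 / 2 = -239.50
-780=-780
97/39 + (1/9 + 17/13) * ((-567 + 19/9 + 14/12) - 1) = -841076/1053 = -798.74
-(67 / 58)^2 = -4489 / 3364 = -1.33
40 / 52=10 / 13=0.77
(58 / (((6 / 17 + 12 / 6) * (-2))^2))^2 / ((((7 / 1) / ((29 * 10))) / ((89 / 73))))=346.46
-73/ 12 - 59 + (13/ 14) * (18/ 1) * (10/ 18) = -4687/ 84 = -55.80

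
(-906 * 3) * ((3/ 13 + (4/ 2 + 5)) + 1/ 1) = -290826/ 13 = -22371.23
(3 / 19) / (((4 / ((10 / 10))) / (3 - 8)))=-15 / 76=-0.20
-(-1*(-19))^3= -6859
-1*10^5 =-100000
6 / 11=0.55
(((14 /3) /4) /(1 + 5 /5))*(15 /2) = 35 /8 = 4.38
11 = 11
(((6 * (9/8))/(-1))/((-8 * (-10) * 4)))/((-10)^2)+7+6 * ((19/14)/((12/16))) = 15999811/896000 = 17.86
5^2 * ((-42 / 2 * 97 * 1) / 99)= -16975 / 33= -514.39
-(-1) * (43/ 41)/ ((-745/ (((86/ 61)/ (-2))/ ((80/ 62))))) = 57319/ 74529800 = 0.00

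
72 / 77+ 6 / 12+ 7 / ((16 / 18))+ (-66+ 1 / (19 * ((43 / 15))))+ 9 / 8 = -6988759 / 125818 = -55.55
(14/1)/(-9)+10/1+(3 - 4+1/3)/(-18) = 229/27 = 8.48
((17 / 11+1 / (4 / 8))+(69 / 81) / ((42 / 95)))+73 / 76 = 6.43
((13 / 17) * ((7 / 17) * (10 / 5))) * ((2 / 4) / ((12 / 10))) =0.26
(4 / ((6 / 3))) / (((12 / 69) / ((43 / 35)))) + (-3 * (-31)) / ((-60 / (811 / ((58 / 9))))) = -1469159 / 8120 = -180.93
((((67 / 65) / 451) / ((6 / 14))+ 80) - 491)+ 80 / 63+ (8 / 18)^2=-6807000934 / 16621605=-409.53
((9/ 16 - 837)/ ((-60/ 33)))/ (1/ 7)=1030491/ 320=3220.28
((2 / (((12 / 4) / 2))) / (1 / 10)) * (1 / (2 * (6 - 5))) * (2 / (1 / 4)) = 160 / 3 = 53.33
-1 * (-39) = 39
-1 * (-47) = 47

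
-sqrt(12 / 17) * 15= -30 * sqrt(51) / 17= -12.60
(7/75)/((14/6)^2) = 3/175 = 0.02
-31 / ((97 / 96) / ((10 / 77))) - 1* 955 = -7162655 / 7469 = -958.98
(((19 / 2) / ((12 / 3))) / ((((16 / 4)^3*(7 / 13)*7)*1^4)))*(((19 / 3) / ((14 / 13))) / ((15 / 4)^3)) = 61009 / 55566000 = 0.00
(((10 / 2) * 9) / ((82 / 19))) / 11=855 / 902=0.95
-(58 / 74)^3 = -24389 / 50653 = -0.48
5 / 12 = 0.42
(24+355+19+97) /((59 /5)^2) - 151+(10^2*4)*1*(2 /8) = -165156 /3481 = -47.44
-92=-92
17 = 17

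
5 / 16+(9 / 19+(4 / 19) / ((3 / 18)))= 623 / 304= 2.05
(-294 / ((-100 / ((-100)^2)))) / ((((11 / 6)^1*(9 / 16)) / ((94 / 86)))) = 14739200 / 473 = 31161.10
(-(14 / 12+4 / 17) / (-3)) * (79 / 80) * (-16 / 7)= -11297 / 10710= -1.05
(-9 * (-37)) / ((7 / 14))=666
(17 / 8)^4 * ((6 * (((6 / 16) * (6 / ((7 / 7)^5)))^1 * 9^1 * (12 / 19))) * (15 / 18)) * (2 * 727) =73774516905 / 38912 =1895932.28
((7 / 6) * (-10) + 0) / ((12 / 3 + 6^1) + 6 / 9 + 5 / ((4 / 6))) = -70 / 109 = -0.64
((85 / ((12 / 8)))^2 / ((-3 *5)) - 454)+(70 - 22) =-16742 / 27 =-620.07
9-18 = -9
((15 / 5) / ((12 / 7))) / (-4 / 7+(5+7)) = 49 / 320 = 0.15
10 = 10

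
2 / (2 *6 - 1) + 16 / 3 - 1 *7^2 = -1435 / 33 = -43.48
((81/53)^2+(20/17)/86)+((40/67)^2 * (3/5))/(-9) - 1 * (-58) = 60.33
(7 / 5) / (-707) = -1 / 505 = -0.00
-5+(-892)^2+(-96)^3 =-89077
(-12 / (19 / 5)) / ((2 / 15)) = -450 / 19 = -23.68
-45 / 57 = -0.79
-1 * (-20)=20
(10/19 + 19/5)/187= 411/17765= 0.02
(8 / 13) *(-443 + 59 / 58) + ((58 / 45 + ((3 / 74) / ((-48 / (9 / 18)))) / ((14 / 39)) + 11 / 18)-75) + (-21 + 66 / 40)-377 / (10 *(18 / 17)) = -44999082407 / 112484736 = -400.05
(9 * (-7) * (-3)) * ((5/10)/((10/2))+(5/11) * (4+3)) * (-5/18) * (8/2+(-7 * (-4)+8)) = -75810/11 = -6891.82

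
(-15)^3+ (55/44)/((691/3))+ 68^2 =3452251/2764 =1249.01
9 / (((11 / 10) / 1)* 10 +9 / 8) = 72 / 97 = 0.74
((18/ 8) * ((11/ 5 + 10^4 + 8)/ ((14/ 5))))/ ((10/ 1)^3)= 450459/ 56000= 8.04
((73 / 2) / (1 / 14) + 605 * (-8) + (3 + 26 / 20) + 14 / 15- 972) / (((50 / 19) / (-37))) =111687719 / 1500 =74458.48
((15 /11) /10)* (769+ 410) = 3537 /22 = 160.77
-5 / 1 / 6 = -5 / 6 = -0.83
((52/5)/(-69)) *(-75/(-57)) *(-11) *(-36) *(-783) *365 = 9808484400/437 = 22445044.39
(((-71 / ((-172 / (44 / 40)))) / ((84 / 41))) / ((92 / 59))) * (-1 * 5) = -0.71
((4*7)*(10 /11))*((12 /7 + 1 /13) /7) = 6520 /1001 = 6.51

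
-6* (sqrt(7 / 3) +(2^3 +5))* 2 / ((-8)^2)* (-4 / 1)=sqrt(21) / 4 +39 / 4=10.90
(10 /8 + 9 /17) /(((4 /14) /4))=847 /34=24.91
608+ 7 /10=6087 /10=608.70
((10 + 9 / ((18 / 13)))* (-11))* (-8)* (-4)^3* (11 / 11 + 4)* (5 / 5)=-464640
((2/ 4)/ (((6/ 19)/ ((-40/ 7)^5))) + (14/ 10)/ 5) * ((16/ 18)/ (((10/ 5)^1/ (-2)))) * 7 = 97277176424/ 1620675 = 60022.63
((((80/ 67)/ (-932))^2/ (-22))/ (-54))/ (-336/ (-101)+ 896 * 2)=2525/ 3281125007428884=0.00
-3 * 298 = -894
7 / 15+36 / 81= 41 / 45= 0.91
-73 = -73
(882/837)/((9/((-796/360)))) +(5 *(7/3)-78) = -66.59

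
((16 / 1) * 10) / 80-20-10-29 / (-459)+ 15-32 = -20626 / 459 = -44.94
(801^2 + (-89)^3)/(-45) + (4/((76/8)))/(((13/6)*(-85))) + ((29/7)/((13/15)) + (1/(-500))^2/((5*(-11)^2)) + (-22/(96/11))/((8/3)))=451970083791413171/320089770000000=1412.01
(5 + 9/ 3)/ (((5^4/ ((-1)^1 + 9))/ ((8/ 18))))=256/ 5625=0.05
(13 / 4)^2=169 / 16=10.56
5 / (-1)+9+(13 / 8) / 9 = 301 / 72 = 4.18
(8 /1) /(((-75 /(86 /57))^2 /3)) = 0.01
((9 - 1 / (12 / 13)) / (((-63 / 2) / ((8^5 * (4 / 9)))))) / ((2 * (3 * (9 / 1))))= -3112960 / 45927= -67.78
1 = 1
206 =206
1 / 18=0.06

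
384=384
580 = 580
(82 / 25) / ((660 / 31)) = 1271 / 8250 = 0.15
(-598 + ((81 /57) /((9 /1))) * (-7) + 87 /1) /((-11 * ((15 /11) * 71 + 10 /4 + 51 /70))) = 170275 /365921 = 0.47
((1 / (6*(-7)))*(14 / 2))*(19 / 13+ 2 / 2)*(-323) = 5168 / 39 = 132.51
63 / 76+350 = 26663 / 76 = 350.83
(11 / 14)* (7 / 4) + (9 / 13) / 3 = 167 / 104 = 1.61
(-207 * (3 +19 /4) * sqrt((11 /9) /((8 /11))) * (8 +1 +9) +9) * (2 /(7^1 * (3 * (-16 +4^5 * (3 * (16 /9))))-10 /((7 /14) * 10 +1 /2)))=-0.65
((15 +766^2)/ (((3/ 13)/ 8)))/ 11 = 61024184/ 33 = 1849217.70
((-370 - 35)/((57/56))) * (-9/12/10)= 567/19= 29.84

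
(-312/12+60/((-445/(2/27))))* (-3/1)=20834/267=78.03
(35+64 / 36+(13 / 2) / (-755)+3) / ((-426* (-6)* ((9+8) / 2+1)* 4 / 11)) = 5945093 / 1319969520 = 0.00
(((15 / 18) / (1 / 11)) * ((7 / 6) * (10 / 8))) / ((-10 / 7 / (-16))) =2695 / 18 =149.72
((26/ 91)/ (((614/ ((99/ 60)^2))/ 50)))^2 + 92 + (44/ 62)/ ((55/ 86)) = 4265775935003/ 45812553920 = 93.11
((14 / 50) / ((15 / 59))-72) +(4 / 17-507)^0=-26212 / 375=-69.90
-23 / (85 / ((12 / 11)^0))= -23 / 85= -0.27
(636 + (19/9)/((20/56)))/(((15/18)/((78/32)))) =187759/100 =1877.59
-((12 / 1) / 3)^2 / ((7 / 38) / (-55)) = 33440 / 7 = 4777.14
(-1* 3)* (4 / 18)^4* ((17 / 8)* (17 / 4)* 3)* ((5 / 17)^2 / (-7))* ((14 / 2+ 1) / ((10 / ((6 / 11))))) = 20 / 18711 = 0.00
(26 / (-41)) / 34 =-13 / 697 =-0.02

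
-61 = -61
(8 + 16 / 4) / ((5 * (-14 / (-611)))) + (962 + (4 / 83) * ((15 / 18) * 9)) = 3099938 / 2905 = 1067.10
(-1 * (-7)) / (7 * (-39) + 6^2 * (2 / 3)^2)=-7 / 257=-0.03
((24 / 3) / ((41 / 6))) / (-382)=-24 / 7831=-0.00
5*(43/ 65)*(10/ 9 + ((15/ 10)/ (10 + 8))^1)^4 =147008443/ 21835008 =6.73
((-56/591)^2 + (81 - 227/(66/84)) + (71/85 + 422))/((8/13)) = 228127395587/653155470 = 349.27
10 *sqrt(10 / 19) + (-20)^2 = 10 *sqrt(190) / 19 + 400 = 407.25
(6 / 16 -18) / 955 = -141 / 7640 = -0.02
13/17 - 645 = -10952/17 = -644.24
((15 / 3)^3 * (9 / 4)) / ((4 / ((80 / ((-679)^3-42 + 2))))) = -5625 / 313046879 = -0.00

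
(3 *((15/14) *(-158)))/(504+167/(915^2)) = -2976334875/2953730969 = -1.01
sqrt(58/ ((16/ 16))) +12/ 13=12/ 13 +sqrt(58)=8.54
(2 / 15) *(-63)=-42 / 5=-8.40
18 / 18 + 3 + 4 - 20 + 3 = -9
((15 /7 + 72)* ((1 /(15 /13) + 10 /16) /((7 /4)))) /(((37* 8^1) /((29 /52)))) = 898043 /7542080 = 0.12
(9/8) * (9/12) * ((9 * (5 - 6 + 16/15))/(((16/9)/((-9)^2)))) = 59049/2560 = 23.07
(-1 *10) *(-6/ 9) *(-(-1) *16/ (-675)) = -0.16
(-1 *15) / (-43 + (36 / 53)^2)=42135 / 119491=0.35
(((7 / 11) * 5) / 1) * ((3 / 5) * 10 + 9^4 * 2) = 459480 / 11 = 41770.91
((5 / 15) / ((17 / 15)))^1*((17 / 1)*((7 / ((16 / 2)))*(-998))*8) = -34930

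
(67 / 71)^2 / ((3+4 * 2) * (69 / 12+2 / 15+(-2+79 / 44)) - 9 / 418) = 28146030 / 1973707771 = 0.01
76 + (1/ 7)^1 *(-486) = 46/ 7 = 6.57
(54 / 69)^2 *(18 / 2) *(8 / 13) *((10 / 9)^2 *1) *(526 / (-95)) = -3029760 / 130663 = -23.19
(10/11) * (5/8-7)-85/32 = -2975/352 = -8.45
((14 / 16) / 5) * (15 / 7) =3 / 8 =0.38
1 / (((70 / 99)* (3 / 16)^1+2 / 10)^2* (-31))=-1742400 / 5974351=-0.29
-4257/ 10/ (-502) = 0.85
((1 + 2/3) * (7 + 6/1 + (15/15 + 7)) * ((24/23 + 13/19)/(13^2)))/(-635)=-5285/9379331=-0.00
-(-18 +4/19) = 338/19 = 17.79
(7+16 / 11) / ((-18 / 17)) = -527 / 66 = -7.98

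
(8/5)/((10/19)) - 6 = -74/25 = -2.96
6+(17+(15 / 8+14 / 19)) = 3893 / 152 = 25.61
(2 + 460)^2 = 213444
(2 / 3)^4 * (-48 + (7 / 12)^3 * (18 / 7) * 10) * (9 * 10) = -20590 / 27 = -762.59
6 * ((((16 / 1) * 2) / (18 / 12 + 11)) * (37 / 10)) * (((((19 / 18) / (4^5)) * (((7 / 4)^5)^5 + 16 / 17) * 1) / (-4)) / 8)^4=16081707865005928377035403768054721069206839043958717532299747133171617116688792853896629347077 / 130559459650063460432622975225293407149474992254996034913383747797986318758870777856000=123175355.57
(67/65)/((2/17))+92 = 13099/130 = 100.76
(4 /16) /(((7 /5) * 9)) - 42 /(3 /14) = -49387 /252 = -195.98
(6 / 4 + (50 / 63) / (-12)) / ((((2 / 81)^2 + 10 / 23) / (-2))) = -1514619 / 229957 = -6.59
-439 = -439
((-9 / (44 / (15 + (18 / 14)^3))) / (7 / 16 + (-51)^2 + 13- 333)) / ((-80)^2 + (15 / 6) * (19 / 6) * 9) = -76896 / 324093893165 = -0.00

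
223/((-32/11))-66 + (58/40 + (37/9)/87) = -17684399/125280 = -141.16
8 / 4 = 2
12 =12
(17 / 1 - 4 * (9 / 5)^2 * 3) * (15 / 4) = -1641 / 20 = -82.05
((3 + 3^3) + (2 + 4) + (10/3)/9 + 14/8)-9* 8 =-3659/108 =-33.88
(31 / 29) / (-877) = -31 / 25433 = -0.00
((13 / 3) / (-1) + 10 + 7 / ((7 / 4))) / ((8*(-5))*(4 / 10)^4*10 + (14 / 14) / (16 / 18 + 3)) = -5075 / 5241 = -0.97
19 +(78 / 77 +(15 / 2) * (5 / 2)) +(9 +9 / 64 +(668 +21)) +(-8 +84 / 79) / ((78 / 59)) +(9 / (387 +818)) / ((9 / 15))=2677282085117 / 3659143488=731.67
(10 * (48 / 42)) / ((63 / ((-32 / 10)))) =-256 / 441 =-0.58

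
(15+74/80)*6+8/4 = 1951/20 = 97.55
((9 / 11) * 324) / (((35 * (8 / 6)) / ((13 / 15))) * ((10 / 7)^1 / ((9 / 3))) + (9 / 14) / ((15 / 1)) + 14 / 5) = 7960680 / 855371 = 9.31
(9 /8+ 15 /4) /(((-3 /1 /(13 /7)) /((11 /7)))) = -1859 /392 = -4.74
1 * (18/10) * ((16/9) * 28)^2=200704/45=4460.09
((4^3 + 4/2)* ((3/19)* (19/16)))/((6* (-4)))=-33/64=-0.52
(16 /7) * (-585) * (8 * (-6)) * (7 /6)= 74880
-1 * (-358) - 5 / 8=2859 / 8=357.38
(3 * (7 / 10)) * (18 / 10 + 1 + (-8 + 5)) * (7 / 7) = -21 / 50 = -0.42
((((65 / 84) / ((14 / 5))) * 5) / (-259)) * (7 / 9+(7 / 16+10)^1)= -2624375 / 43860096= -0.06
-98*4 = -392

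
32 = 32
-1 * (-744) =744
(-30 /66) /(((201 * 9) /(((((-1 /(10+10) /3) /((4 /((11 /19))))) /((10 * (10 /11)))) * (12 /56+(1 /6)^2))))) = 671 /41575161600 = 0.00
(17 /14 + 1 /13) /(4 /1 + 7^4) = 47 /87542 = 0.00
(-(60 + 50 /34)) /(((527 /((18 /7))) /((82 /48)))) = -128535 /250852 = -0.51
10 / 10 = 1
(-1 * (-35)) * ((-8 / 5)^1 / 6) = -28 / 3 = -9.33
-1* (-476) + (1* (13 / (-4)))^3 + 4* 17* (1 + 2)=41323 / 64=645.67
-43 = -43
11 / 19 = 0.58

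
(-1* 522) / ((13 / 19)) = -9918 / 13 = -762.92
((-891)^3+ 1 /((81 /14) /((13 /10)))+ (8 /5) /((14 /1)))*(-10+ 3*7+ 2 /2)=-8021325987296 /945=-8488175647.93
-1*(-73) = 73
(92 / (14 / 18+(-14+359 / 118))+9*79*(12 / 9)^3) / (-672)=-6795913 / 2724372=-2.49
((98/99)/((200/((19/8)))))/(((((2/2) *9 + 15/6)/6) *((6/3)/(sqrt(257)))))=931 *sqrt(257)/303600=0.05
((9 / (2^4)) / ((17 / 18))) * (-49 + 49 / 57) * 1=-9261 / 323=-28.67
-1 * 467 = -467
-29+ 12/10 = -27.80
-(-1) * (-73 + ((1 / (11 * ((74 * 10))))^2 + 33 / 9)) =-13781996797 / 198778800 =-69.33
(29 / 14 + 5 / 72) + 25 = 13679 / 504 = 27.14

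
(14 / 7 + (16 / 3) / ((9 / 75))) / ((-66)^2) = 19 / 1782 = 0.01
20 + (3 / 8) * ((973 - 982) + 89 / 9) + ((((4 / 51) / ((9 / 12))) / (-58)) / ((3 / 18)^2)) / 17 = 511145 / 25143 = 20.33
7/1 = 7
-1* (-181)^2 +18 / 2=-32752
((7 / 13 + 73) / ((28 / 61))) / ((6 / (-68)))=-495686 / 273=-1815.70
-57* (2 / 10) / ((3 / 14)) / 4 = -133 / 10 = -13.30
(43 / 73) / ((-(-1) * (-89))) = -43 / 6497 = -0.01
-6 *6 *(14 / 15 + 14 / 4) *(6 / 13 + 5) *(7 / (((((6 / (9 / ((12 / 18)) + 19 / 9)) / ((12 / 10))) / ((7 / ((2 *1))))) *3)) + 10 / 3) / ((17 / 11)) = -1617198737 / 99450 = -16261.43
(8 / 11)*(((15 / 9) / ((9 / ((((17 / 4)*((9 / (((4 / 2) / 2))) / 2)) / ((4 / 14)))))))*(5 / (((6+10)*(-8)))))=-2975 / 8448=-0.35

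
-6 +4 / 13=-74 / 13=-5.69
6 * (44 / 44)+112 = 118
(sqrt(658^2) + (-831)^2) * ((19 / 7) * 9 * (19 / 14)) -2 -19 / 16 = 17966161749 / 784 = 22916022.64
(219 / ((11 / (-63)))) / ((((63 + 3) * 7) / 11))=-657 / 22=-29.86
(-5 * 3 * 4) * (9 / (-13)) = 540 / 13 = 41.54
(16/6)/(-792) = -1/297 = -0.00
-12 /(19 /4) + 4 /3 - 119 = -6851 /57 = -120.19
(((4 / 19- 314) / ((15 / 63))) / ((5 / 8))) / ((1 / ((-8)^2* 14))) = -1889364.08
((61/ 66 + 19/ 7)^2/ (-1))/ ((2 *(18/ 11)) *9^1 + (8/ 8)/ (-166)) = -234538163/ 521705646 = -0.45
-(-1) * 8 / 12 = 0.67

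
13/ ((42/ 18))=39/ 7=5.57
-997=-997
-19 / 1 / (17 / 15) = -285 / 17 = -16.76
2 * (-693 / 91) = -198 / 13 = -15.23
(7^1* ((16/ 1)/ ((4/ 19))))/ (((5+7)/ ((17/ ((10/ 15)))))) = 2261/ 2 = 1130.50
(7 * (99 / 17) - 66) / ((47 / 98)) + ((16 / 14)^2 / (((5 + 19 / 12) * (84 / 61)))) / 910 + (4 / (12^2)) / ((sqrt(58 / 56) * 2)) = -518339934022 / 9850978865 + sqrt(203) / 1044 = -52.60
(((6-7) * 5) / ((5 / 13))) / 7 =-13 / 7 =-1.86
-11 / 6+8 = 37 / 6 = 6.17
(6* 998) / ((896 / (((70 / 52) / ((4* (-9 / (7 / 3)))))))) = -17465 / 29952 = -0.58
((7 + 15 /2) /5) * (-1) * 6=-87 /5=-17.40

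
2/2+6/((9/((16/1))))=35/3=11.67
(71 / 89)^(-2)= 1.57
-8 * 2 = -16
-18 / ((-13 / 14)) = 19.38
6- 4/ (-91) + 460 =42410/ 91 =466.04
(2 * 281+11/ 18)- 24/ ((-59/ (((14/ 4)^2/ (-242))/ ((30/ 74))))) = 361450631/ 642510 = 562.56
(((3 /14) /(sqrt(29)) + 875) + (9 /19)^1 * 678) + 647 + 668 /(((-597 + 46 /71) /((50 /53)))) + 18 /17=3 * sqrt(29) /406 + 1335987930586 /724835579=1843.20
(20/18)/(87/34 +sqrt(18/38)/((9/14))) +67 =72099461/1067723 - 161840 * sqrt(19)/3203169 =67.31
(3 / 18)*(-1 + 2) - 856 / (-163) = 5299 / 978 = 5.42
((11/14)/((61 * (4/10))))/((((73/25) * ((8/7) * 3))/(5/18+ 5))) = 130625/7694784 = 0.02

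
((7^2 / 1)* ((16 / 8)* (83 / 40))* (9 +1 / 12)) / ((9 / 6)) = 443303 / 360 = 1231.40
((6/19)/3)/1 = 2/19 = 0.11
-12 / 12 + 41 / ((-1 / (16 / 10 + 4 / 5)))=-497 / 5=-99.40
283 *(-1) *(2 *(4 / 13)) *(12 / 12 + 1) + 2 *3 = -4450 / 13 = -342.31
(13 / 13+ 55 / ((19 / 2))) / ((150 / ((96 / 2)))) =1032 / 475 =2.17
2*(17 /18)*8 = 136 /9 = 15.11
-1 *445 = -445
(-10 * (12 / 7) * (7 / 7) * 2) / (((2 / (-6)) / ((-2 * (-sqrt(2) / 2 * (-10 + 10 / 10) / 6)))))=-1080 * sqrt(2) / 7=-218.19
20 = 20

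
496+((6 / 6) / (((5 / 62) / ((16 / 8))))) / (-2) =2418 / 5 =483.60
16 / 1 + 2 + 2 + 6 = 26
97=97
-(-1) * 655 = 655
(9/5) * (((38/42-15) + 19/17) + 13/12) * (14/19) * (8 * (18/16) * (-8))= 366876/323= 1135.84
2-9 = -7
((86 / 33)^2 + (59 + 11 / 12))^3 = 24535880174192941 / 82653950016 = 296850.67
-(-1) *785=785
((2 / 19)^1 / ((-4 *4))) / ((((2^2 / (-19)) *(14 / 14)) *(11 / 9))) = 9 / 352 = 0.03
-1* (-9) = 9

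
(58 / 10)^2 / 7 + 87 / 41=49706 / 7175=6.93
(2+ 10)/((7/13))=156/7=22.29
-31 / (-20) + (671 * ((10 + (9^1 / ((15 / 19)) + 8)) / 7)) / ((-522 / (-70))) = 660277 / 1740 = 379.47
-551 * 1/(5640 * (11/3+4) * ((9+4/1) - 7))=-551/259440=-0.00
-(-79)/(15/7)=553/15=36.87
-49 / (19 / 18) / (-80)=441 / 760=0.58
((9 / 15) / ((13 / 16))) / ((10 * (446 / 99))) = 1188 / 72475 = 0.02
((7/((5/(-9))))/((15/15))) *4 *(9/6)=-75.60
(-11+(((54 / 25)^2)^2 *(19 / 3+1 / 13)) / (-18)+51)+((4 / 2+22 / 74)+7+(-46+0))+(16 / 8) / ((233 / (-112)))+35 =10361096337 / 350228125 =29.58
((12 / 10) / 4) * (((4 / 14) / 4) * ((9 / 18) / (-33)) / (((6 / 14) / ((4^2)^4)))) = -8192 / 165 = -49.65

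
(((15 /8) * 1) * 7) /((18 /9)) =105 /16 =6.56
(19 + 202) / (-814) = -221 / 814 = -0.27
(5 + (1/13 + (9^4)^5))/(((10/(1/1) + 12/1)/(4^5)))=80921421295482918133248/143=565884065003377049882.85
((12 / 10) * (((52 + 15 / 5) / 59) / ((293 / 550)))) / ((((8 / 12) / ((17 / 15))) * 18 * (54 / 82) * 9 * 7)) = 421685 / 88215561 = 0.00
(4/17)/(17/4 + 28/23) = 368/8551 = 0.04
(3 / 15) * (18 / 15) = 6 / 25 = 0.24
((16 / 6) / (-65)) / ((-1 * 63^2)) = 8 / 773955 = 0.00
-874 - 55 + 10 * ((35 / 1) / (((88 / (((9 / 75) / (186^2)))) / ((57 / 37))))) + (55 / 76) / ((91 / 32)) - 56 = -10655081504043 / 10820137328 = -984.75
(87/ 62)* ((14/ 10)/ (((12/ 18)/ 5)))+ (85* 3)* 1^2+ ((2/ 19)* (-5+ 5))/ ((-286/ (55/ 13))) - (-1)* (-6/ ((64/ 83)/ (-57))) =707559/ 992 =713.27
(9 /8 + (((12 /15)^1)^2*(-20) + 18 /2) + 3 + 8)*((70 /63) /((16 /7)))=259 /64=4.05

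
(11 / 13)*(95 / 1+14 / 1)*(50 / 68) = 29975 / 442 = 67.82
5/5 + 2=3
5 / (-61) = -5 / 61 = -0.08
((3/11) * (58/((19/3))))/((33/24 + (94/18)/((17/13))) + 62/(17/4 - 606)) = 1537899696/3242184605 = 0.47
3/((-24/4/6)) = -3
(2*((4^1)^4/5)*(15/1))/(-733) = -1536/733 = -2.10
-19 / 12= -1.58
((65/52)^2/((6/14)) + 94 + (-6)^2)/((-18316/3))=-6415/293056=-0.02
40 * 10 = 400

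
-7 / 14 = -1 / 2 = -0.50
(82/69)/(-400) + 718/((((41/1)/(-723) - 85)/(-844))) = 755777757433/106080600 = 7124.56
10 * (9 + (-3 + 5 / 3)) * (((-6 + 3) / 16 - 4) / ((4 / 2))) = -7705 / 48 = -160.52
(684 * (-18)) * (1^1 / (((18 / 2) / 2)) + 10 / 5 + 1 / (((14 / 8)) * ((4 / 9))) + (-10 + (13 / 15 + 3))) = 1131336 / 35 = 32323.89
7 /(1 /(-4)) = -28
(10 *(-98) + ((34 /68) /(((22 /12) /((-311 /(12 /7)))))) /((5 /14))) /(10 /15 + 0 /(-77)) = -369117 /220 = -1677.80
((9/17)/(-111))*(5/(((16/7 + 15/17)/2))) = -210/13949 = -0.02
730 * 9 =6570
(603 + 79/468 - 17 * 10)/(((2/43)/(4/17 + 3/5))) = 618913319/79560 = 7779.20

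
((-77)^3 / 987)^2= 4253517961 / 19881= 213948.89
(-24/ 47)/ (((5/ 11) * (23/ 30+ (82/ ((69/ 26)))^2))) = -2513808/ 2138064827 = -0.00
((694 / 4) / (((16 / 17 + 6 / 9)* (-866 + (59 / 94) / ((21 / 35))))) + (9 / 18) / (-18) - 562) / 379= -1.48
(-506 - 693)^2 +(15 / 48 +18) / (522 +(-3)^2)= 12213858389 / 8496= 1437601.03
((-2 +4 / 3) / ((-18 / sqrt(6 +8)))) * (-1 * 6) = -2 * sqrt(14) / 9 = -0.83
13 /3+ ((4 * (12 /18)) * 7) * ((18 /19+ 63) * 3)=204367 /57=3585.39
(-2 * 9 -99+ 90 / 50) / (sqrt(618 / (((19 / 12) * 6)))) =-14.28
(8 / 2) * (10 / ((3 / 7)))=93.33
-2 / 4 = -1 / 2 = -0.50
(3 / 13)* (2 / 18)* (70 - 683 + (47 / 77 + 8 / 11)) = -47098 / 3003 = -15.68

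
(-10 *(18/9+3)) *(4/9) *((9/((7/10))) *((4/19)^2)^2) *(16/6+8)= -16384000/2736741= -5.99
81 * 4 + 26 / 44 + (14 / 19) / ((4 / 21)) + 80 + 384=165624 / 209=792.46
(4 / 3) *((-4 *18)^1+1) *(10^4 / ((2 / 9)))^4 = -388192500000000000000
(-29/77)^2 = 841/5929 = 0.14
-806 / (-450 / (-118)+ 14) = -47554 / 1051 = -45.25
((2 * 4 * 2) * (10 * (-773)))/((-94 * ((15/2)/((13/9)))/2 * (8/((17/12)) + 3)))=10933312/186543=58.61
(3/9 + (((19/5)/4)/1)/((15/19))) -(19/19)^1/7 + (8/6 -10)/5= -713/2100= -0.34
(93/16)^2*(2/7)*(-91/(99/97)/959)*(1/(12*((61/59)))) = -71497439/988399104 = -0.07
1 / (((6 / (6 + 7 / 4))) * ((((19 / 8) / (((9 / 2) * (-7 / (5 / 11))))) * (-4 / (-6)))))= -21483 / 380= -56.53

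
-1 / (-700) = 1 / 700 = 0.00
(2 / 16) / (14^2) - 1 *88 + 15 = -114463 / 1568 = -73.00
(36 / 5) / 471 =12 / 785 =0.02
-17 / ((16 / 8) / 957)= -16269 / 2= -8134.50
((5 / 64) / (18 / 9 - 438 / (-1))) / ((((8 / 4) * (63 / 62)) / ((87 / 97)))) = 899 / 11472384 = 0.00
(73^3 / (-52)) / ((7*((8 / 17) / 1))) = -6613289 / 2912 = -2271.05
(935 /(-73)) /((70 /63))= -1683 /146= -11.53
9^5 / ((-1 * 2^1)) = -59049 / 2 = -29524.50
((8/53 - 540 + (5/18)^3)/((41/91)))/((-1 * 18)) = 15184128869/228112848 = 66.56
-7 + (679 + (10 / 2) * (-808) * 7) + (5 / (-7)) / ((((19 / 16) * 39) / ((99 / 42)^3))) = -16372961366 / 593047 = -27608.20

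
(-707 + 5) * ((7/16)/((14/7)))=-2457/16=-153.56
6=6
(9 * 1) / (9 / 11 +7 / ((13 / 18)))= 143 / 167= 0.86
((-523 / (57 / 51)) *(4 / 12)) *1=-8891 / 57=-155.98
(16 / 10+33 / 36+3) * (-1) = -331 / 60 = -5.52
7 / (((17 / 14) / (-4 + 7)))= 294 / 17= 17.29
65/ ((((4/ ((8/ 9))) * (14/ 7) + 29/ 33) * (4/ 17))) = 36465/ 1304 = 27.96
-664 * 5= -3320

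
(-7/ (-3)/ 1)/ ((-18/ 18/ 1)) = -7/ 3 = -2.33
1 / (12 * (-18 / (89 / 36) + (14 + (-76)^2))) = 89 / 6175944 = 0.00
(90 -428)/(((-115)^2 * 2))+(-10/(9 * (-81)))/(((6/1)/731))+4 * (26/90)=81389992/28923075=2.81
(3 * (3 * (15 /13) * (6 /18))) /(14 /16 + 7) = 40 /91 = 0.44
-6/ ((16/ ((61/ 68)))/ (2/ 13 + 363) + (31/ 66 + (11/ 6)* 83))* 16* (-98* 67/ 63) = 95084414656/ 1451027049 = 65.53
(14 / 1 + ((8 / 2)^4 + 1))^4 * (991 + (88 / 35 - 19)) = 5256121229884.23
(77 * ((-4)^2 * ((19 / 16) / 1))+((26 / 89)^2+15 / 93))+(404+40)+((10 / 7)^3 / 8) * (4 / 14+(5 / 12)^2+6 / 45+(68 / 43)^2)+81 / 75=7493461450270732637 / 3924400109036400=1909.45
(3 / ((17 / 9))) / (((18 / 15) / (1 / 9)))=5 / 34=0.15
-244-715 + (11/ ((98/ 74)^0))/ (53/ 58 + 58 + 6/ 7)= -23267587/ 24267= -958.82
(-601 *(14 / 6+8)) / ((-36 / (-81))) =-55893 / 4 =-13973.25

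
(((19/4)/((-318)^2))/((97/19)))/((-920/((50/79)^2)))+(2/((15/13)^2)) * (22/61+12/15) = 149752965630962771/85889055678444000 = 1.74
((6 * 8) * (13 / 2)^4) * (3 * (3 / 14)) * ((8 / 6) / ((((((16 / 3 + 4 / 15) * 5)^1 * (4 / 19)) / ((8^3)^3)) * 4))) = 20484691329024 / 49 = 418054925082.12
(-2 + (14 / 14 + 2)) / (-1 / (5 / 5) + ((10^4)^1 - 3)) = 1 / 9996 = 0.00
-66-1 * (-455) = 389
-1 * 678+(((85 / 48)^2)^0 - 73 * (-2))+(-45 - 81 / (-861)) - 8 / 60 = -2479849 / 4305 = -576.04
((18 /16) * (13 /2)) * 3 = 351 /16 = 21.94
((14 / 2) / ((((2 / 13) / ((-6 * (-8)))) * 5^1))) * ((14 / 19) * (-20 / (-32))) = 3822 / 19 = 201.16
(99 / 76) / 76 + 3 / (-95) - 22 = -22.01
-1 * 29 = -29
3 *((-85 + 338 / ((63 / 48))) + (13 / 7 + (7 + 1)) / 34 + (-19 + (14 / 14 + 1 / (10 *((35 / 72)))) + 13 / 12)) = 5572869 / 11900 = 468.31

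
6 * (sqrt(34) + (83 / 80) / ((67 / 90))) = 2241 / 268 + 6 * sqrt(34) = 43.35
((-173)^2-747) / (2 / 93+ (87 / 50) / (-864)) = 13026844800 / 8701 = 1497166.39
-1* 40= -40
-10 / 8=-5 / 4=-1.25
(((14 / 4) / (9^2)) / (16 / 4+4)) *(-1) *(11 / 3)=-77 / 3888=-0.02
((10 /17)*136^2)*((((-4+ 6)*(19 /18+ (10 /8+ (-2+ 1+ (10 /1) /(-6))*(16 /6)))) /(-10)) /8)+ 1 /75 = 294103 /225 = 1307.12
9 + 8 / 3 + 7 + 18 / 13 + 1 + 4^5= 40757 / 39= 1045.05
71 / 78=0.91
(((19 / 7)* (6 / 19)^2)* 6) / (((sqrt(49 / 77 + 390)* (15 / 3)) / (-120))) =-5184* sqrt(47267) / 571501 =-1.97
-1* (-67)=67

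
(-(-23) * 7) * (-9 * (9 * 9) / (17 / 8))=-55232.47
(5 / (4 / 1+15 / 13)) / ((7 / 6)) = 390 / 469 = 0.83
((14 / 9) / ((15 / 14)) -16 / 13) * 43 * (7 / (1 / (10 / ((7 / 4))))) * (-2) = -266944 / 351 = -760.52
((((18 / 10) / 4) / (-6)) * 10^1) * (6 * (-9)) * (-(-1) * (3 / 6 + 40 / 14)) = 3807 / 28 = 135.96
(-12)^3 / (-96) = 18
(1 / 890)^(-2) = 792100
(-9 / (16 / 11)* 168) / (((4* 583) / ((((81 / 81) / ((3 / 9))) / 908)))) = -567 / 384992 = -0.00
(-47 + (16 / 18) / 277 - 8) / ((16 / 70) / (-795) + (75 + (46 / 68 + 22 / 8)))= -86473384900 / 123312240411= -0.70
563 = 563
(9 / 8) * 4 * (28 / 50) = 63 / 25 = 2.52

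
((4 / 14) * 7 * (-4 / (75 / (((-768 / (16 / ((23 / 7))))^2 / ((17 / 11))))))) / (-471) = 11917312 / 3269525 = 3.64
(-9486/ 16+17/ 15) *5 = -71009/ 24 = -2958.71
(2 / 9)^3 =8 / 729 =0.01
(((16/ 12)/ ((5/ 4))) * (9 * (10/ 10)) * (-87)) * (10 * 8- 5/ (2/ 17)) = -31320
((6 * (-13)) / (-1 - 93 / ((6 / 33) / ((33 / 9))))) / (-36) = -13 / 11259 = -0.00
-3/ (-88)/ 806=3/ 70928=0.00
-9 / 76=-0.12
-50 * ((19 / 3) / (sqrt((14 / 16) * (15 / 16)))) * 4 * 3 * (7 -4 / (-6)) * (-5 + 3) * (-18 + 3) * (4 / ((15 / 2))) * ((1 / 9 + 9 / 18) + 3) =-72716800 * sqrt(210) / 567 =-1858494.79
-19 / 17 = -1.12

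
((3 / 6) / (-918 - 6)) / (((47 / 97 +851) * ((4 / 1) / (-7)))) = 97 / 87219264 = 0.00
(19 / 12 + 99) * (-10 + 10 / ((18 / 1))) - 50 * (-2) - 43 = -96439 / 108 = -892.95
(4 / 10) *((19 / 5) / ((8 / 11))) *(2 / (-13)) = -209 / 650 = -0.32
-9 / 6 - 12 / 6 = -7 / 2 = -3.50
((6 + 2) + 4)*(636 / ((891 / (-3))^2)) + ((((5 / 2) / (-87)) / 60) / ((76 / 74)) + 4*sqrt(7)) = 7435675 / 86405616 + 4*sqrt(7) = 10.67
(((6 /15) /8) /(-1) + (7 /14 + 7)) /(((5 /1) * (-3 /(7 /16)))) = -1043 /4800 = -0.22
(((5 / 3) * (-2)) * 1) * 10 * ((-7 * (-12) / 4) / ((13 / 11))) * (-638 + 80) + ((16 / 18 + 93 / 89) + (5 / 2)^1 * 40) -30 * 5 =3441076087 / 10413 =330459.63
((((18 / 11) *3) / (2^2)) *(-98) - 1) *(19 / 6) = -12673 / 33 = -384.03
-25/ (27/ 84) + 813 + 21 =6806/ 9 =756.22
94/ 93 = 1.01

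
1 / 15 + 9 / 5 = 28 / 15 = 1.87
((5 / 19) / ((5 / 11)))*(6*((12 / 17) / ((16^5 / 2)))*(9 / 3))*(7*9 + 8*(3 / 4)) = 20493 / 21168128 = 0.00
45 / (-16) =-45 / 16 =-2.81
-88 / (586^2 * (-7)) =22 / 600943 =0.00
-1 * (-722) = 722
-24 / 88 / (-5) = 3 / 55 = 0.05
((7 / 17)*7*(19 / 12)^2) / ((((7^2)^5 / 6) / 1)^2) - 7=-775124872605373363 / 110732124657910532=-7.00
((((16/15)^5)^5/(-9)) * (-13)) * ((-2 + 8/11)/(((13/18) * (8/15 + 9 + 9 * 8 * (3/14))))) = -248459517644732962693353828253696/485344288723689973354339599609375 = -0.51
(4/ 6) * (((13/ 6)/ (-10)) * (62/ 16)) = -403/ 720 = -0.56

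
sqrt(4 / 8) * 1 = sqrt(2) / 2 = 0.71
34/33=1.03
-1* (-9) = 9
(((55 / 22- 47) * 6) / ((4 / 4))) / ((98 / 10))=-1335 / 49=-27.24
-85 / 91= -0.93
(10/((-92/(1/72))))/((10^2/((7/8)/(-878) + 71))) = -498697/465269760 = -0.00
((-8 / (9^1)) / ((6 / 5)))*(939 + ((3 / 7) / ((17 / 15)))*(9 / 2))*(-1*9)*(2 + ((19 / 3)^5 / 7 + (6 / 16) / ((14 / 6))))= 9142574.65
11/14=0.79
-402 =-402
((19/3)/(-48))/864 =-19/124416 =-0.00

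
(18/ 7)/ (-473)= -18/ 3311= -0.01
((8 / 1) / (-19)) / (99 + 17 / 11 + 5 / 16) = -1408 / 337269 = -0.00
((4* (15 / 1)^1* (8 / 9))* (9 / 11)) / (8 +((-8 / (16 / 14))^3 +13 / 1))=-240 / 1771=-0.14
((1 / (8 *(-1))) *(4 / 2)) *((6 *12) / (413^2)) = -0.00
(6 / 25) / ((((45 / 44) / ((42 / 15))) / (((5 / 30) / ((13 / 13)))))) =0.11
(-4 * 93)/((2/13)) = -2418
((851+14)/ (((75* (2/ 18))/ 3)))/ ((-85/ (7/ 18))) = -1211/ 850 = -1.42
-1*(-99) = 99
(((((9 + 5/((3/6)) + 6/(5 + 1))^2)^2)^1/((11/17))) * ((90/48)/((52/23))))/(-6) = -4887500/143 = -34178.32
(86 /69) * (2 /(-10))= -86 /345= -0.25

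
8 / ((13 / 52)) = 32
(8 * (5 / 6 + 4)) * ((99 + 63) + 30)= 7424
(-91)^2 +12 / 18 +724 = 27017 / 3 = 9005.67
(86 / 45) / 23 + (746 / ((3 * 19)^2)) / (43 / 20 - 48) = 2972598 / 38069255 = 0.08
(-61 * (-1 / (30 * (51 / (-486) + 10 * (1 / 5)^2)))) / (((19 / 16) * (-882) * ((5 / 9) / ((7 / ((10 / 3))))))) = -19764 / 794675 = -0.02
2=2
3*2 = 6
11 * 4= 44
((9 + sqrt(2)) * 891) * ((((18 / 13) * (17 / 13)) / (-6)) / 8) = -408969 / 1352-45441 * sqrt(2) / 1352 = -350.02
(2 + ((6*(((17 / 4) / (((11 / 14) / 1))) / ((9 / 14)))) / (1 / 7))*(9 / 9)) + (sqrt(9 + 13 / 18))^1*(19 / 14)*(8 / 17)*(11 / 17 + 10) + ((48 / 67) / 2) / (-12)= 34390*sqrt(14) / 6069 + 785710 / 2211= 376.57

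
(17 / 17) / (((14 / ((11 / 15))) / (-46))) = -253 / 105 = -2.41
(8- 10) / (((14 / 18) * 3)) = -6 / 7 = -0.86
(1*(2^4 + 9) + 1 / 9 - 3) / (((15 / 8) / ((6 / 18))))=1592 / 405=3.93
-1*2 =-2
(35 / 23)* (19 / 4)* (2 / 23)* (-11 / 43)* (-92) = 14630 / 989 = 14.79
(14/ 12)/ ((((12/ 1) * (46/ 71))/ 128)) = 3976/ 207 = 19.21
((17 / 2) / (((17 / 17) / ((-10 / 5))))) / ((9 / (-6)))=34 / 3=11.33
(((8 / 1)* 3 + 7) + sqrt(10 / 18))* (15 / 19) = 5* sqrt(5) / 19 + 465 / 19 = 25.06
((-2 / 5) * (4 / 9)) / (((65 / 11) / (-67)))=2.02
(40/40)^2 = 1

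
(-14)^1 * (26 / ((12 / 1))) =-91 / 3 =-30.33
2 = 2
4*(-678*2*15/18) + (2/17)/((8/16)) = -76836/17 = -4519.76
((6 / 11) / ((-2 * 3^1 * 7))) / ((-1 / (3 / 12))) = 1 / 308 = 0.00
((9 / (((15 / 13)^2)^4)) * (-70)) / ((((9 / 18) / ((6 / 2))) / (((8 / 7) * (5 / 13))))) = -2007952544 / 3796875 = -528.84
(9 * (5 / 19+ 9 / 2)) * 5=8145 / 38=214.34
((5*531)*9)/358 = 23895/358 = 66.75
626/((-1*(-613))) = 626/613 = 1.02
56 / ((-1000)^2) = 7 / 125000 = 0.00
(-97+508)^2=168921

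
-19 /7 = -2.71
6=6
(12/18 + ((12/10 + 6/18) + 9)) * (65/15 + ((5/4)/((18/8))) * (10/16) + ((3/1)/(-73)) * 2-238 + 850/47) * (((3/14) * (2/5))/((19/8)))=-425520584/4889175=-87.03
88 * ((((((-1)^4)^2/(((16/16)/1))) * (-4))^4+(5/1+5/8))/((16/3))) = 69069/16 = 4316.81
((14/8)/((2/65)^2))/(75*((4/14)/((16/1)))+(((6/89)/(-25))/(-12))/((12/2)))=1381891875/1001278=1380.13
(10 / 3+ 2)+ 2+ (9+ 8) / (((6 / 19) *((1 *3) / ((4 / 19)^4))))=7.37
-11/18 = -0.61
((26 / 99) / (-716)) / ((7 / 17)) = -0.00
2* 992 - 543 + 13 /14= 20187 /14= 1441.93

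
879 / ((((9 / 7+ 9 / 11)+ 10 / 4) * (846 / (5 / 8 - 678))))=-122258059 / 799752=-152.87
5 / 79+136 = 10749 / 79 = 136.06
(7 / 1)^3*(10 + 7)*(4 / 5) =23324 / 5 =4664.80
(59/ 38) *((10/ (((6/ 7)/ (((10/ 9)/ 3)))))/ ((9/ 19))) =10325/ 729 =14.16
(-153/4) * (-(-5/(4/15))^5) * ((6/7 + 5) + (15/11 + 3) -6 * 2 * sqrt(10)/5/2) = -285740947265625/315392 + 217845703125 * sqrt(10)/2048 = -569615281.34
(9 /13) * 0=0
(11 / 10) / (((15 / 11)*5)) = 121 / 750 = 0.16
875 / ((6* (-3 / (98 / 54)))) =-42875 / 486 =-88.22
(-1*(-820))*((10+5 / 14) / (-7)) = -59450 / 49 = -1213.27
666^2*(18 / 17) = 7984008 / 17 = 469647.53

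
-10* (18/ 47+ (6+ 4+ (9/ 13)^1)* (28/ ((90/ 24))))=-1470412/ 1833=-802.19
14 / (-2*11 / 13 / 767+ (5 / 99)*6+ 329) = 4606602 / 108354131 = 0.04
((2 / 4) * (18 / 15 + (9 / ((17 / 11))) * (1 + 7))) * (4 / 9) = 2708 / 255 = 10.62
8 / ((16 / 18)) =9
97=97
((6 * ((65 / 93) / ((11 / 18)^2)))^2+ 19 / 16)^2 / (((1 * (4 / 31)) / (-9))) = -7388867376690120860049 / 6539228594043904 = -1129929.51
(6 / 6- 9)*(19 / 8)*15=-285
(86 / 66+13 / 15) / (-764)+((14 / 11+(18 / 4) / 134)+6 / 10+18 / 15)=5242393 / 1689204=3.10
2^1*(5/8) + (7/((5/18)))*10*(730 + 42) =778181/4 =194545.25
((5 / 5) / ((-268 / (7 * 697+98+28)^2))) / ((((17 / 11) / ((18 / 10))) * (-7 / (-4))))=-62208.77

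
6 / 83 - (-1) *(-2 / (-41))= 412 / 3403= 0.12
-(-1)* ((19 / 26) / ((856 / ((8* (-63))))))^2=0.19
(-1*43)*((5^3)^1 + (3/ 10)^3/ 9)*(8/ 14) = -5375129/ 1750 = -3071.50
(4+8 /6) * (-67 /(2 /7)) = -3752 /3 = -1250.67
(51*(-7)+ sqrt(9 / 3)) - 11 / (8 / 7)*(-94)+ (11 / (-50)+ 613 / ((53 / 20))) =sqrt(3)+ 4127909 / 5300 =780.58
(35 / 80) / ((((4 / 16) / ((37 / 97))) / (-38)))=-4921 / 194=-25.37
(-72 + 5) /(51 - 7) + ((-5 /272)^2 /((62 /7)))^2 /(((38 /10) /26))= -1.52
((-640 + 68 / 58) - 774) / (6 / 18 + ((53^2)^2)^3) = -30729 / 10684881167583793863449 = -0.00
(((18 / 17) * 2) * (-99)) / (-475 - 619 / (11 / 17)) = 9801 / 66929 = 0.15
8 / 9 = 0.89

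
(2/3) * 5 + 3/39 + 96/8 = 601/39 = 15.41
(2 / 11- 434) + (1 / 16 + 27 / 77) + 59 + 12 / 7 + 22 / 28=-371.91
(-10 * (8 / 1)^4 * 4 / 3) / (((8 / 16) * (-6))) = 163840 / 9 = 18204.44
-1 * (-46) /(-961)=-46 /961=-0.05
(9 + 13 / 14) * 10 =695 / 7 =99.29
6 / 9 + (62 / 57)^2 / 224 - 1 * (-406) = 73991521 / 181944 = 406.67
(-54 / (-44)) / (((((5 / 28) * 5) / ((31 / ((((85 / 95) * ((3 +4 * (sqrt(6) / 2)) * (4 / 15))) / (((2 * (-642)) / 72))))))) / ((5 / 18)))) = 1323483 / 7480 - 441161 * sqrt(6) / 3740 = -112.00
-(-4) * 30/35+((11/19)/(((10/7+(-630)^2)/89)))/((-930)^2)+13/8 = 807544852227923/159796861213500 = 5.05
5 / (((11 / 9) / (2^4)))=65.45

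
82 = 82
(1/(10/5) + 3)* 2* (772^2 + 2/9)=37547006/9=4171889.56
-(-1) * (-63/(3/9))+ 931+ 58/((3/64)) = 5938/3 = 1979.33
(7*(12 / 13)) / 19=84 / 247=0.34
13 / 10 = 1.30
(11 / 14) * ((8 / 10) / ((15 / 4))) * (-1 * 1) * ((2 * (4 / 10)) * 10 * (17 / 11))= -1088 / 525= -2.07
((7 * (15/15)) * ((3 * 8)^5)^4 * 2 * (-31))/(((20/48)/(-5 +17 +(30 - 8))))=-711827442245471373711322562691072/5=-142365488449094274742264500000000.00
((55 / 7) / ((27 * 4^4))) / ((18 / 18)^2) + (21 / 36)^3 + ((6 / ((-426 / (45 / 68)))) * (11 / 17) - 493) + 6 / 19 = -9289867417337 / 18863034624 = -492.49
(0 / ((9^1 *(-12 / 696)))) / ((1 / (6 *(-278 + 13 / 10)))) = 0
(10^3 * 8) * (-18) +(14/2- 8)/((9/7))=-1296007/9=-144000.78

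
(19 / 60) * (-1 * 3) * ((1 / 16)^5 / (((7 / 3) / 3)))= -171 / 146800640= -0.00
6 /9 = 2 /3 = 0.67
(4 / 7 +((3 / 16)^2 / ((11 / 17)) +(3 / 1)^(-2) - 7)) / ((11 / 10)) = -5555645 / 975744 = -5.69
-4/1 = -4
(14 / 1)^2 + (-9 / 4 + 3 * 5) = 208.75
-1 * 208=-208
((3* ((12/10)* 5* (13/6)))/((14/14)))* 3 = 117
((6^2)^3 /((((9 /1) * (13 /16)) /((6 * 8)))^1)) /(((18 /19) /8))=33619968 /13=2586151.38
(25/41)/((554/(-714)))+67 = 751994/11357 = 66.21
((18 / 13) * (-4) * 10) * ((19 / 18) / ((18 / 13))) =-380 / 9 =-42.22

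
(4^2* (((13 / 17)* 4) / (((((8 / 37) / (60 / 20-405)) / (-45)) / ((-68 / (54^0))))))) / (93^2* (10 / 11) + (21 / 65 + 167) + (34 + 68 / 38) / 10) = -1891312394400 / 54568427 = -34659.46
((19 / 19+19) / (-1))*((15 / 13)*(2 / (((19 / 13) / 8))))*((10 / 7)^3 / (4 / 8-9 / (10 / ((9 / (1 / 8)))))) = 48000000 / 4190431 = 11.45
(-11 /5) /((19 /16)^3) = -45056 /34295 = -1.31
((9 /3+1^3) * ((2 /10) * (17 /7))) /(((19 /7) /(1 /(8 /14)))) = 119 /95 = 1.25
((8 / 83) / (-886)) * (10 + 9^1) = -76 / 36769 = -0.00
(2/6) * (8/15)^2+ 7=7.09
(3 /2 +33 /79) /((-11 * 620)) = -0.00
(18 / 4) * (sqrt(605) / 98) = 99 * sqrt(5) / 196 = 1.13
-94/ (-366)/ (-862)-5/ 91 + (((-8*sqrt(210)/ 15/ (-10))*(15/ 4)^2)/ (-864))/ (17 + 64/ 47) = -793007/ 14354886-47*sqrt(210)/ 994176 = -0.06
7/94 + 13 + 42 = 5177/94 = 55.07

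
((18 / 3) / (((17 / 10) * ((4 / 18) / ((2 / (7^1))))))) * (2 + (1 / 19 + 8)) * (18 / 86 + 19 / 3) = 29016720 / 97223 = 298.46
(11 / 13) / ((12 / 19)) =209 / 156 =1.34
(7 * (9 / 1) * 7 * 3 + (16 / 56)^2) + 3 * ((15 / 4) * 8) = 1413.08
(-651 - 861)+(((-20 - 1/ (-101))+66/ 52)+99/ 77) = -28114077/ 18382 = -1529.44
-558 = -558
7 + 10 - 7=10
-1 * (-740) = 740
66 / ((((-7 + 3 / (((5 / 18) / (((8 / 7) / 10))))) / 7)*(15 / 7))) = -37730 / 1009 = -37.39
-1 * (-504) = 504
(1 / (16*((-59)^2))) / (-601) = -1 / 33473296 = -0.00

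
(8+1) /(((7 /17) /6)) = 918 /7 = 131.14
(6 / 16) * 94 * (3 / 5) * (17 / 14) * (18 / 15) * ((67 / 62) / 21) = 481797 / 303800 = 1.59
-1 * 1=-1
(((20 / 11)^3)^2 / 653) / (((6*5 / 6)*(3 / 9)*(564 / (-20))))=-64000000 / 54370978651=-0.00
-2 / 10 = -1 / 5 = -0.20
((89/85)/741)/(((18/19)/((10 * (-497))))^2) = 2088461095/53703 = 38889.10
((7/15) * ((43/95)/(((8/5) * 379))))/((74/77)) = 23177/63944880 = 0.00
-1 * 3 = -3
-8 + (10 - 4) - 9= -11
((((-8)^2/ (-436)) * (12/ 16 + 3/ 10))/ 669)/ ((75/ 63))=-588/ 3038375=-0.00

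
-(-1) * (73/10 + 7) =143/10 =14.30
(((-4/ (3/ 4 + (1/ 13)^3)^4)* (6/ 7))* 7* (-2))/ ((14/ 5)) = 143143434992523264/ 2648422294980875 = 54.05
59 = 59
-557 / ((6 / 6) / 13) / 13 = -557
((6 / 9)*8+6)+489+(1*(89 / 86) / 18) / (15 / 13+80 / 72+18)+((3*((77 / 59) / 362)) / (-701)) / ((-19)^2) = 1654241691632816719 / 3306260449587684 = 500.34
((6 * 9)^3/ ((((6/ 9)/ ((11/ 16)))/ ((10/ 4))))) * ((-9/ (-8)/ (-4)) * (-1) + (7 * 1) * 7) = 5121615015/ 256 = 20006308.65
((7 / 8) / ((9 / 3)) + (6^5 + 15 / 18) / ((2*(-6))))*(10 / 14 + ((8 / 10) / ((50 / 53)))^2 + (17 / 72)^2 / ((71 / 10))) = -16912848503837 / 18115650000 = -933.60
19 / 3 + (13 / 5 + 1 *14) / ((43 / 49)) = 16286 / 645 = 25.25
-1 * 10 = -10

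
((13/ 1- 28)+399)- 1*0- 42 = 342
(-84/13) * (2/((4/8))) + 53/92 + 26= 873/1196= 0.73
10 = 10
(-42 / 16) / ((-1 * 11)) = 21 / 88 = 0.24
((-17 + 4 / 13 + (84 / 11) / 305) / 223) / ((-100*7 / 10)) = 103849 / 97261450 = 0.00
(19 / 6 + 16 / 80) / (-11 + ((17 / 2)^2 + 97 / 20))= 101 / 1983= 0.05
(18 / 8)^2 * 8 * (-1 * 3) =-243 / 2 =-121.50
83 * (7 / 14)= 83 / 2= 41.50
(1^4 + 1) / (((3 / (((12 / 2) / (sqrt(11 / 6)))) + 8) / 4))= 0.92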